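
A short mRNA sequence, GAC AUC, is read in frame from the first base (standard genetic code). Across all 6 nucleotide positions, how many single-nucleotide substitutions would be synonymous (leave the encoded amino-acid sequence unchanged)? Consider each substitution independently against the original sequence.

Codon 1 (GAC, Asp): 1 synonymous substitution.
Codon 2 (AUC, Ile): 2 synonymous substitutions.
Total: 1 + 2 = 3.

3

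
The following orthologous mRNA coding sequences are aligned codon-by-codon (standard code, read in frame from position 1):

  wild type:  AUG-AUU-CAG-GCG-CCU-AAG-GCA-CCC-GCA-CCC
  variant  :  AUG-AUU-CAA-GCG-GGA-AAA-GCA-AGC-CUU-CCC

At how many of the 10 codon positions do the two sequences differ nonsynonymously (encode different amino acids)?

Codon 1: AUG Met / AUG Met — identical.
Codon 2: AUU Ile / AUU Ile — identical.
Codon 3: CAG Gln / CAA Gln — synonymous.
Codon 4: GCG Ala / GCG Ala — identical.
Codon 5: CCU Pro / GGA Gly — nonsynonymous.
Codon 6: AAG Lys / AAA Lys — synonymous.
Codon 7: GCA Ala / GCA Ala — identical.
Codon 8: CCC Pro / AGC Ser — nonsynonymous.
Codon 9: GCA Ala / CUU Leu — nonsynonymous.
Codon 10: CCC Pro / CCC Pro — identical.
Nonsynonymous differences: 3.

3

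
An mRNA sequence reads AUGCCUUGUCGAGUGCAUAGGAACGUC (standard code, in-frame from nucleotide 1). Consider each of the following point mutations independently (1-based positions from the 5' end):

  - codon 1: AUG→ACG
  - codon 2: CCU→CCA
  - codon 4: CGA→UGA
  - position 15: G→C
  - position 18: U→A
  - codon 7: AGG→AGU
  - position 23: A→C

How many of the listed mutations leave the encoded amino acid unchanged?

2

Codon 1: AUG (Met) → ACG (Thr) — missense.
Codon 2: CCU (Pro) → CCA (Pro) — synonymous.
Codon 4: CGA (Arg) → UGA (Stop) — nonsense.
Codon 5: GUG (Val) → GUC (Val) — synonymous.
Codon 6: CAU (His) → CAA (Gln) — missense.
Codon 7: AGG (Arg) → AGU (Ser) — missense.
Codon 8: AAC (Asn) → ACC (Thr) — missense.
Synonymous: 2 of 7.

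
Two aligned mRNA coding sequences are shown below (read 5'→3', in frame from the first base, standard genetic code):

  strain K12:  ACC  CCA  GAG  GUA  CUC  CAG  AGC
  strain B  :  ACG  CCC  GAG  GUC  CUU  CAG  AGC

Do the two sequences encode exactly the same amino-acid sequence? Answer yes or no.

Codon 1: ACC Thr / ACG Thr — synonymous.
Codon 2: CCA Pro / CCC Pro — synonymous.
Codon 3: GAG Glu / GAG Glu — identical.
Codon 4: GUA Val / GUC Val — synonymous.
Codon 5: CUC Leu / CUU Leu — synonymous.
Codon 6: CAG Gln / CAG Gln — identical.
Codon 7: AGC Ser / AGC Ser — identical.
Nonsynonymous differences: 0 → same protein.

yes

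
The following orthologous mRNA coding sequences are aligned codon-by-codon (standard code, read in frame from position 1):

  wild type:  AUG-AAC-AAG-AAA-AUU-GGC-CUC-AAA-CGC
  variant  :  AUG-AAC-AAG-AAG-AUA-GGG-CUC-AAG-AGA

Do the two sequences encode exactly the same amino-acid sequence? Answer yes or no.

Codon 1: AUG Met / AUG Met — identical.
Codon 2: AAC Asn / AAC Asn — identical.
Codon 3: AAG Lys / AAG Lys — identical.
Codon 4: AAA Lys / AAG Lys — synonymous.
Codon 5: AUU Ile / AUA Ile — synonymous.
Codon 6: GGC Gly / GGG Gly — synonymous.
Codon 7: CUC Leu / CUC Leu — identical.
Codon 8: AAA Lys / AAG Lys — synonymous.
Codon 9: CGC Arg / AGA Arg — synonymous.
Nonsynonymous differences: 0 → same protein.

yes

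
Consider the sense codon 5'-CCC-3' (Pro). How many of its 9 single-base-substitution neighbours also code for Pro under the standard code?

Position 1: none → 0 synonymous.
Position 2: none → 0 synonymous.
Position 3: CCT, CCA, CCG → 3 synonymous.
Total: 0 + 0 + 3 = 3.

3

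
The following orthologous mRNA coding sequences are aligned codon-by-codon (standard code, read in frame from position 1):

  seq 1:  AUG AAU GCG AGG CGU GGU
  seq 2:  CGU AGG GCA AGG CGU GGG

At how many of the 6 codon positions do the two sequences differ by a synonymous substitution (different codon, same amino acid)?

Codon 1: AUG Met / CGU Arg — nonsynonymous.
Codon 2: AAU Asn / AGG Arg — nonsynonymous.
Codon 3: GCG Ala / GCA Ala — synonymous.
Codon 4: AGG Arg / AGG Arg — identical.
Codon 5: CGU Arg / CGU Arg — identical.
Codon 6: GGU Gly / GGG Gly — synonymous.
Synonymous differences: 2.

2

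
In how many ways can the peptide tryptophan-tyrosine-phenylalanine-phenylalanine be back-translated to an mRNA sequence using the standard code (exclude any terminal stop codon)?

Trp: 1 codon.
Tyr: 2 codons.
Phe: 2 codons.
Phe: 2 codons.
1 × 2 × 2 × 2 = 8.

8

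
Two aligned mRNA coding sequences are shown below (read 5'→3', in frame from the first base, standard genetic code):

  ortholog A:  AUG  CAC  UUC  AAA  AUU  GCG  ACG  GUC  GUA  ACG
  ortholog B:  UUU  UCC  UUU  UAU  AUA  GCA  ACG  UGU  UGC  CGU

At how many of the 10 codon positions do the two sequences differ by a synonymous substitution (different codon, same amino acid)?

3

Codon 1: AUG Met / UUU Phe — nonsynonymous.
Codon 2: CAC His / UCC Ser — nonsynonymous.
Codon 3: UUC Phe / UUU Phe — synonymous.
Codon 4: AAA Lys / UAU Tyr — nonsynonymous.
Codon 5: AUU Ile / AUA Ile — synonymous.
Codon 6: GCG Ala / GCA Ala — synonymous.
Codon 7: ACG Thr / ACG Thr — identical.
Codon 8: GUC Val / UGU Cys — nonsynonymous.
Codon 9: GUA Val / UGC Cys — nonsynonymous.
Codon 10: ACG Thr / CGU Arg — nonsynonymous.
Synonymous differences: 3.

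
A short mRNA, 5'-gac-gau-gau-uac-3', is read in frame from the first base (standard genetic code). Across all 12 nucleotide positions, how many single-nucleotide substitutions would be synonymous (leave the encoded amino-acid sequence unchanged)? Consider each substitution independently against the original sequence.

Codon 1 (GAC, Asp): 1 synonymous substitution.
Codon 2 (GAU, Asp): 1 synonymous substitution.
Codon 3 (GAU, Asp): 1 synonymous substitution.
Codon 4 (UAC, Tyr): 1 synonymous substitution.
Total: 1 + 1 + 1 + 1 = 4.

4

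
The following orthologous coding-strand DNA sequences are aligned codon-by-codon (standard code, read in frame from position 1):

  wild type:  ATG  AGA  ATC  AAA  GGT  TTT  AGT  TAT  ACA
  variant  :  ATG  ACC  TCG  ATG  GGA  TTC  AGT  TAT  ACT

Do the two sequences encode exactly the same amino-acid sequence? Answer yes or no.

no

Codon 1: ATG Met / ATG Met — identical.
Codon 2: AGA Arg / ACC Thr — nonsynonymous.
Codon 3: ATC Ile / TCG Ser — nonsynonymous.
Codon 4: AAA Lys / ATG Met — nonsynonymous.
Codon 5: GGT Gly / GGA Gly — synonymous.
Codon 6: TTT Phe / TTC Phe — synonymous.
Codon 7: AGT Ser / AGT Ser — identical.
Codon 8: TAT Tyr / TAT Tyr — identical.
Codon 9: ACA Thr / ACT Thr — synonymous.
Nonsynonymous differences: 3 → different protein.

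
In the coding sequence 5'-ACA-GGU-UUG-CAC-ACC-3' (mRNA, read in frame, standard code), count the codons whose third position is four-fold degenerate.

Codon 1 ACA (Thr): third position 4-fold.
Codon 2 GGU (Gly): third position 4-fold.
Codon 3 UUG (Leu): third position 2-fold.
Codon 4 CAC (His): third position 2-fold.
Codon 5 ACC (Thr): third position 4-fold.
Four-fold degenerate third positions: 3.

3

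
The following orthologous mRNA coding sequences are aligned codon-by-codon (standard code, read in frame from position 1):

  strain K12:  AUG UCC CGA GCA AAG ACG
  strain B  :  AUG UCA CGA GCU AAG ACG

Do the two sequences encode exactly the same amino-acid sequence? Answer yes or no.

yes

Codon 1: AUG Met / AUG Met — identical.
Codon 2: UCC Ser / UCA Ser — synonymous.
Codon 3: CGA Arg / CGA Arg — identical.
Codon 4: GCA Ala / GCU Ala — synonymous.
Codon 5: AAG Lys / AAG Lys — identical.
Codon 6: ACG Thr / ACG Thr — identical.
Nonsynonymous differences: 0 → same protein.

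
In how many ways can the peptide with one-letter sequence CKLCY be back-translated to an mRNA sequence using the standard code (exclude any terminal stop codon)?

96

Cys: 2 codons.
Lys: 2 codons.
Leu: 6 codons.
Cys: 2 codons.
Tyr: 2 codons.
2 × 2 × 6 × 2 × 2 = 96.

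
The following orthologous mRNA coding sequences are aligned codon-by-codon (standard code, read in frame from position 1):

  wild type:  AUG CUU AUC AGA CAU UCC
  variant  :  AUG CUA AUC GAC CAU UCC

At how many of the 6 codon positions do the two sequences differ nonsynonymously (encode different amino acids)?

1

Codon 1: AUG Met / AUG Met — identical.
Codon 2: CUU Leu / CUA Leu — synonymous.
Codon 3: AUC Ile / AUC Ile — identical.
Codon 4: AGA Arg / GAC Asp — nonsynonymous.
Codon 5: CAU His / CAU His — identical.
Codon 6: UCC Ser / UCC Ser — identical.
Nonsynonymous differences: 1.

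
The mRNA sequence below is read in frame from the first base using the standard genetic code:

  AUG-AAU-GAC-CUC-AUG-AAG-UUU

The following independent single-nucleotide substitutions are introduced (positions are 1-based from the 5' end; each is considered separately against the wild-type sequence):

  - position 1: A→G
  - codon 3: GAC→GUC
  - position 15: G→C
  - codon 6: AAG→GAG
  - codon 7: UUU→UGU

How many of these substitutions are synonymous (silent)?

Codon 1: AUG (Met) → GUG (Val) — missense.
Codon 3: GAC (Asp) → GUC (Val) — missense.
Codon 5: AUG (Met) → AUC (Ile) — missense.
Codon 6: AAG (Lys) → GAG (Glu) — missense.
Codon 7: UUU (Phe) → UGU (Cys) — missense.
Synonymous: 0 of 5.

0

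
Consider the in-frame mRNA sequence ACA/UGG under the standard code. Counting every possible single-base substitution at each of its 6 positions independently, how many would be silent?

3

Codon 1 (ACA, Thr): 3 synonymous substitutions.
Codon 2 (UGG, Trp): 0 synonymous substitutions.
Total: 3 + 0 = 3.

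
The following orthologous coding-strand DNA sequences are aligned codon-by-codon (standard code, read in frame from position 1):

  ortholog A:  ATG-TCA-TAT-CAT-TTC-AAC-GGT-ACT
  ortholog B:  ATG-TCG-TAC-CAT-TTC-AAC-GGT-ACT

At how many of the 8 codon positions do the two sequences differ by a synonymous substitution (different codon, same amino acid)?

Codon 1: ATG Met / ATG Met — identical.
Codon 2: TCA Ser / TCG Ser — synonymous.
Codon 3: TAT Tyr / TAC Tyr — synonymous.
Codon 4: CAT His / CAT His — identical.
Codon 5: TTC Phe / TTC Phe — identical.
Codon 6: AAC Asn / AAC Asn — identical.
Codon 7: GGT Gly / GGT Gly — identical.
Codon 8: ACT Thr / ACT Thr — identical.
Synonymous differences: 2.

2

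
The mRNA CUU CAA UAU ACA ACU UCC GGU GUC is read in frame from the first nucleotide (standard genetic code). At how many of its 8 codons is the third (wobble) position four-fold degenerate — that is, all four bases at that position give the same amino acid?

6

Codon 1 CUU (Leu): third position 4-fold.
Codon 2 CAA (Gln): third position 2-fold.
Codon 3 UAU (Tyr): third position 2-fold.
Codon 4 ACA (Thr): third position 4-fold.
Codon 5 ACU (Thr): third position 4-fold.
Codon 6 UCC (Ser): third position 4-fold.
Codon 7 GGU (Gly): third position 4-fold.
Codon 8 GUC (Val): third position 4-fold.
Four-fold degenerate third positions: 6.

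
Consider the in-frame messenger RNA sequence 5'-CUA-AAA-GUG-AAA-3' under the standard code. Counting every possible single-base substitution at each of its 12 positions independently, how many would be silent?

9

Codon 1 (CUA, Leu): 4 synonymous substitutions.
Codon 2 (AAA, Lys): 1 synonymous substitution.
Codon 3 (GUG, Val): 3 synonymous substitutions.
Codon 4 (AAA, Lys): 1 synonymous substitution.
Total: 4 + 1 + 3 + 1 = 9.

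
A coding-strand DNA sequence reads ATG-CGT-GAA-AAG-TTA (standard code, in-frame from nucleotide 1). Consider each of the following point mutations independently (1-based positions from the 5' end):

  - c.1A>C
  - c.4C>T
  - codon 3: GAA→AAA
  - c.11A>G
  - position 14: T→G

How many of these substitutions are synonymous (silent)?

Codon 1: ATG (Met) → CTG (Leu) — missense.
Codon 2: CGT (Arg) → TGT (Cys) — missense.
Codon 3: GAA (Glu) → AAA (Lys) — missense.
Codon 4: AAG (Lys) → AGG (Arg) — missense.
Codon 5: TTA (Leu) → TGA (Stop) — nonsense.
Synonymous: 0 of 5.

0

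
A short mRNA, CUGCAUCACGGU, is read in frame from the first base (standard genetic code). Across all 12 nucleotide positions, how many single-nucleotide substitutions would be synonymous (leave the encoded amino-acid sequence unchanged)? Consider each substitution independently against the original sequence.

Codon 1 (CUG, Leu): 4 synonymous substitutions.
Codon 2 (CAU, His): 1 synonymous substitution.
Codon 3 (CAC, His): 1 synonymous substitution.
Codon 4 (GGU, Gly): 3 synonymous substitutions.
Total: 4 + 1 + 1 + 3 = 9.

9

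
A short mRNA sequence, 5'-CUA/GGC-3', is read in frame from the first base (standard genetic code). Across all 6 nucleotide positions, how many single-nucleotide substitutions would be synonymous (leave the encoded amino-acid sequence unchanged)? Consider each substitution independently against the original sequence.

Codon 1 (CUA, Leu): 4 synonymous substitutions.
Codon 2 (GGC, Gly): 3 synonymous substitutions.
Total: 4 + 3 = 7.

7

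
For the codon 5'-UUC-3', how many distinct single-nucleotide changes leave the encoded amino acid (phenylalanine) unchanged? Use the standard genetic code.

1

Position 1: none → 0 synonymous.
Position 2: none → 0 synonymous.
Position 3: UUU → 1 synonymous.
Total: 0 + 0 + 1 = 1.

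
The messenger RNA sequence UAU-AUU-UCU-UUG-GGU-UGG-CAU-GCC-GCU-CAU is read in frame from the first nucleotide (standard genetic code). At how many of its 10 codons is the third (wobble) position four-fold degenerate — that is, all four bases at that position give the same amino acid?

4

Codon 1 UAU (Tyr): third position 2-fold.
Codon 2 AUU (Ile): third position 3-fold.
Codon 3 UCU (Ser): third position 4-fold.
Codon 4 UUG (Leu): third position 2-fold.
Codon 5 GGU (Gly): third position 4-fold.
Codon 6 UGG (Trp): third position 1-fold.
Codon 7 CAU (His): third position 2-fold.
Codon 8 GCC (Ala): third position 4-fold.
Codon 9 GCU (Ala): third position 4-fold.
Codon 10 CAU (His): third position 2-fold.
Four-fold degenerate third positions: 4.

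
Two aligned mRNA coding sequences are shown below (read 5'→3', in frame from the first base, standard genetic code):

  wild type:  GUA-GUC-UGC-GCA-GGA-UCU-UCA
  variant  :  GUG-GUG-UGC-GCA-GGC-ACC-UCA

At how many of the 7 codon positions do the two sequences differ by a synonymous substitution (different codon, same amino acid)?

3

Codon 1: GUA Val / GUG Val — synonymous.
Codon 2: GUC Val / GUG Val — synonymous.
Codon 3: UGC Cys / UGC Cys — identical.
Codon 4: GCA Ala / GCA Ala — identical.
Codon 5: GGA Gly / GGC Gly — synonymous.
Codon 6: UCU Ser / ACC Thr — nonsynonymous.
Codon 7: UCA Ser / UCA Ser — identical.
Synonymous differences: 3.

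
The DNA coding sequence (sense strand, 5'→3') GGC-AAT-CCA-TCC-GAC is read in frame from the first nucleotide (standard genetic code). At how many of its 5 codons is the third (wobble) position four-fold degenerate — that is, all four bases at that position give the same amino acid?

3

Codon 1 GGC (Gly): third position 4-fold.
Codon 2 AAT (Asn): third position 2-fold.
Codon 3 CCA (Pro): third position 4-fold.
Codon 4 TCC (Ser): third position 4-fold.
Codon 5 GAC (Asp): third position 2-fold.
Four-fold degenerate third positions: 3.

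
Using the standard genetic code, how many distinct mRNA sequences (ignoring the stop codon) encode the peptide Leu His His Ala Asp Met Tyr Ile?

Leu: 6 codons.
His: 2 codons.
His: 2 codons.
Ala: 4 codons.
Asp: 2 codons.
Met: 1 codon.
Tyr: 2 codons.
Ile: 3 codons.
6 × 2 × 2 × 4 × 2 × 1 × 2 × 3 = 1152.

1152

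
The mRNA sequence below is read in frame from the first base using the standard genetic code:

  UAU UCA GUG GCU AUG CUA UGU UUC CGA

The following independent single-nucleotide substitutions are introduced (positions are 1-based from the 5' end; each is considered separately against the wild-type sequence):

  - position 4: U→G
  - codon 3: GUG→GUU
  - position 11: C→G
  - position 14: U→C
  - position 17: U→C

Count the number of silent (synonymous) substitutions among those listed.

1

Codon 2: UCA (Ser) → GCA (Ala) — missense.
Codon 3: GUG (Val) → GUU (Val) — synonymous.
Codon 4: GCU (Ala) → GGU (Gly) — missense.
Codon 5: AUG (Met) → ACG (Thr) — missense.
Codon 6: CUA (Leu) → CCA (Pro) — missense.
Synonymous: 1 of 5.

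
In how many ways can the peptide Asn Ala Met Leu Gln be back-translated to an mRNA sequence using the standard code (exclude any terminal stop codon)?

Asn: 2 codons.
Ala: 4 codons.
Met: 1 codon.
Leu: 6 codons.
Gln: 2 codons.
2 × 4 × 1 × 6 × 2 = 96.

96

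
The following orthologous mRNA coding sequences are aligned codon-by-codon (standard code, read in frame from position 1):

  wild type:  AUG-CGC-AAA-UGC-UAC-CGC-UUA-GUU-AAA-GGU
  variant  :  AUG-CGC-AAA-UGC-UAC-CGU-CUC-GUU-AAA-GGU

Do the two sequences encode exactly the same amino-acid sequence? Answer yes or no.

yes

Codon 1: AUG Met / AUG Met — identical.
Codon 2: CGC Arg / CGC Arg — identical.
Codon 3: AAA Lys / AAA Lys — identical.
Codon 4: UGC Cys / UGC Cys — identical.
Codon 5: UAC Tyr / UAC Tyr — identical.
Codon 6: CGC Arg / CGU Arg — synonymous.
Codon 7: UUA Leu / CUC Leu — synonymous.
Codon 8: GUU Val / GUU Val — identical.
Codon 9: AAA Lys / AAA Lys — identical.
Codon 10: GGU Gly / GGU Gly — identical.
Nonsynonymous differences: 0 → same protein.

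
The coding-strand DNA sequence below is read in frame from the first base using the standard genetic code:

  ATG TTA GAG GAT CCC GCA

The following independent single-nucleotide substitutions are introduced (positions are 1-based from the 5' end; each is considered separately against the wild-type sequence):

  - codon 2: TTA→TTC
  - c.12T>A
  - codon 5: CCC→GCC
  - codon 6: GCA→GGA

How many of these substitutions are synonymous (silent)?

Codon 2: TTA (Leu) → TTC (Phe) — missense.
Codon 4: GAT (Asp) → GAA (Glu) — missense.
Codon 5: CCC (Pro) → GCC (Ala) — missense.
Codon 6: GCA (Ala) → GGA (Gly) — missense.
Synonymous: 0 of 4.

0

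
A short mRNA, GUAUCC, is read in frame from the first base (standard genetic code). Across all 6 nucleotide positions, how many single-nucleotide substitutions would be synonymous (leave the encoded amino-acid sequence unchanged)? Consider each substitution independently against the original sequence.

Codon 1 (GUA, Val): 3 synonymous substitutions.
Codon 2 (UCC, Ser): 3 synonymous substitutions.
Total: 3 + 3 = 6.

6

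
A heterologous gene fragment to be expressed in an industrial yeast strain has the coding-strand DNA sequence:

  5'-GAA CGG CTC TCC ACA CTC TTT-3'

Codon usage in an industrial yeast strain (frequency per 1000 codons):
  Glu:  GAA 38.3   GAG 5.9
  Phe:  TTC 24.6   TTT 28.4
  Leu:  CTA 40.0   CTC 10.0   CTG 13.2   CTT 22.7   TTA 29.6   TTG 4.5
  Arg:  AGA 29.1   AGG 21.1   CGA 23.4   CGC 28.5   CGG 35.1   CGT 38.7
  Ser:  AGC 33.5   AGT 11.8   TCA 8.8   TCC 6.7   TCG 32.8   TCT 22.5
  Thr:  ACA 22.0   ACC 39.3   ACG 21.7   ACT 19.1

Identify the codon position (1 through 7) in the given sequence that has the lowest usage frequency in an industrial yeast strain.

Codon 1 GAA (Glu): 38.3 per 1000.
Codon 2 CGG (Arg): 35.1 per 1000.
Codon 3 CTC (Leu): 10.0 per 1000.
Codon 4 TCC (Ser): 6.7 per 1000.
Codon 5 ACA (Thr): 22.0 per 1000.
Codon 6 CTC (Leu): 10.0 per 1000.
Codon 7 TTT (Phe): 28.4 per 1000.
Lowest frequency is 6.7 at codon 4.

4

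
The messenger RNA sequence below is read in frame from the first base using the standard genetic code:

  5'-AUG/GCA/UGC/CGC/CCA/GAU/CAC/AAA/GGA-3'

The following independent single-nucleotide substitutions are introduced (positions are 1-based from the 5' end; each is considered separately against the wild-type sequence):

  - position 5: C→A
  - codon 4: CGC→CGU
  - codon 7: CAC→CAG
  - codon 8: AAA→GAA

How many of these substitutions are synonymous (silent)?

1

Codon 2: GCA (Ala) → GAA (Glu) — missense.
Codon 4: CGC (Arg) → CGU (Arg) — synonymous.
Codon 7: CAC (His) → CAG (Gln) — missense.
Codon 8: AAA (Lys) → GAA (Glu) — missense.
Synonymous: 1 of 4.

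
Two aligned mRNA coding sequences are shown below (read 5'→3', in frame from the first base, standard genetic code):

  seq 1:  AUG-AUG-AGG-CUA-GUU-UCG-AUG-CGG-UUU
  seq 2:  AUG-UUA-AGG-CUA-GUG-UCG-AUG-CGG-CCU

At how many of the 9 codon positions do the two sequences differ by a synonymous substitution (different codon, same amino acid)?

Codon 1: AUG Met / AUG Met — identical.
Codon 2: AUG Met / UUA Leu — nonsynonymous.
Codon 3: AGG Arg / AGG Arg — identical.
Codon 4: CUA Leu / CUA Leu — identical.
Codon 5: GUU Val / GUG Val — synonymous.
Codon 6: UCG Ser / UCG Ser — identical.
Codon 7: AUG Met / AUG Met — identical.
Codon 8: CGG Arg / CGG Arg — identical.
Codon 9: UUU Phe / CCU Pro — nonsynonymous.
Synonymous differences: 1.

1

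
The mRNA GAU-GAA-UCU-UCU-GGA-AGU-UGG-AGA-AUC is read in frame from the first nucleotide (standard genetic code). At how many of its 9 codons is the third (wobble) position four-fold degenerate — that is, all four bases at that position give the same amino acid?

Codon 1 GAU (Asp): third position 2-fold.
Codon 2 GAA (Glu): third position 2-fold.
Codon 3 UCU (Ser): third position 4-fold.
Codon 4 UCU (Ser): third position 4-fold.
Codon 5 GGA (Gly): third position 4-fold.
Codon 6 AGU (Ser): third position 2-fold.
Codon 7 UGG (Trp): third position 1-fold.
Codon 8 AGA (Arg): third position 2-fold.
Codon 9 AUC (Ile): third position 3-fold.
Four-fold degenerate third positions: 3.

3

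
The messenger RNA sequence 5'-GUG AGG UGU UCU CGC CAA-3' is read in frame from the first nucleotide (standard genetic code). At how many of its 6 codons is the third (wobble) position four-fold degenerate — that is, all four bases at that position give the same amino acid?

Codon 1 GUG (Val): third position 4-fold.
Codon 2 AGG (Arg): third position 2-fold.
Codon 3 UGU (Cys): third position 2-fold.
Codon 4 UCU (Ser): third position 4-fold.
Codon 5 CGC (Arg): third position 4-fold.
Codon 6 CAA (Gln): third position 2-fold.
Four-fold degenerate third positions: 3.

3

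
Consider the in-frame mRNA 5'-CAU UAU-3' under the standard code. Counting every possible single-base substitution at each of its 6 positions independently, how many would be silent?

Codon 1 (CAU, His): 1 synonymous substitution.
Codon 2 (UAU, Tyr): 1 synonymous substitution.
Total: 1 + 1 = 2.

2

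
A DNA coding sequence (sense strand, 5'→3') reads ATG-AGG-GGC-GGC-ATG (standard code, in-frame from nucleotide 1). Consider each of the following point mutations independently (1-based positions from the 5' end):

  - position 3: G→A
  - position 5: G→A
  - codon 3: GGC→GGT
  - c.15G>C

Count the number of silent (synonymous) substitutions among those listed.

Codon 1: ATG (Met) → ATA (Ile) — missense.
Codon 2: AGG (Arg) → AAG (Lys) — missense.
Codon 3: GGC (Gly) → GGT (Gly) — synonymous.
Codon 5: ATG (Met) → ATC (Ile) — missense.
Synonymous: 1 of 4.

1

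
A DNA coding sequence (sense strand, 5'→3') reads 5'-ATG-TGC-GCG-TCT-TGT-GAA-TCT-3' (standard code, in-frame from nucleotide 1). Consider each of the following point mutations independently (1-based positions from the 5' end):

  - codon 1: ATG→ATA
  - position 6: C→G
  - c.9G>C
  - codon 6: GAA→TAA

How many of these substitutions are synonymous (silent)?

1

Codon 1: ATG (Met) → ATA (Ile) — missense.
Codon 2: TGC (Cys) → TGG (Trp) — missense.
Codon 3: GCG (Ala) → GCC (Ala) — synonymous.
Codon 6: GAA (Glu) → TAA (Stop) — nonsense.
Synonymous: 1 of 4.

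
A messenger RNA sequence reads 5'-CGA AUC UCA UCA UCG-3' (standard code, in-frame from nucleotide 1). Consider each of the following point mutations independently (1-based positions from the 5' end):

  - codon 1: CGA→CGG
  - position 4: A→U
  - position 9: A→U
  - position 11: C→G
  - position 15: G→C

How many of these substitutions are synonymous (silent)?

3

Codon 1: CGA (Arg) → CGG (Arg) — synonymous.
Codon 2: AUC (Ile) → UUC (Phe) — missense.
Codon 3: UCA (Ser) → UCU (Ser) — synonymous.
Codon 4: UCA (Ser) → UGA (Stop) — nonsense.
Codon 5: UCG (Ser) → UCC (Ser) — synonymous.
Synonymous: 3 of 5.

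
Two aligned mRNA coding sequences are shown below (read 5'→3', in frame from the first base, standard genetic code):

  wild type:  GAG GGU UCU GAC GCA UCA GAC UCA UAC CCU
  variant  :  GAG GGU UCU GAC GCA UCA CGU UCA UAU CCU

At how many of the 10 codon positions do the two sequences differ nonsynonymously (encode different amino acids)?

Codon 1: GAG Glu / GAG Glu — identical.
Codon 2: GGU Gly / GGU Gly — identical.
Codon 3: UCU Ser / UCU Ser — identical.
Codon 4: GAC Asp / GAC Asp — identical.
Codon 5: GCA Ala / GCA Ala — identical.
Codon 6: UCA Ser / UCA Ser — identical.
Codon 7: GAC Asp / CGU Arg — nonsynonymous.
Codon 8: UCA Ser / UCA Ser — identical.
Codon 9: UAC Tyr / UAU Tyr — synonymous.
Codon 10: CCU Pro / CCU Pro — identical.
Nonsynonymous differences: 1.

1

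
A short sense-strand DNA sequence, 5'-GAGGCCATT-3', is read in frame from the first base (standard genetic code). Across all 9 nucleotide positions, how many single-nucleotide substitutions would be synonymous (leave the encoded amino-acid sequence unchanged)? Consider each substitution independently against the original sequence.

Codon 1 (GAG, Glu): 1 synonymous substitution.
Codon 2 (GCC, Ala): 3 synonymous substitutions.
Codon 3 (ATT, Ile): 2 synonymous substitutions.
Total: 1 + 3 + 2 = 6.

6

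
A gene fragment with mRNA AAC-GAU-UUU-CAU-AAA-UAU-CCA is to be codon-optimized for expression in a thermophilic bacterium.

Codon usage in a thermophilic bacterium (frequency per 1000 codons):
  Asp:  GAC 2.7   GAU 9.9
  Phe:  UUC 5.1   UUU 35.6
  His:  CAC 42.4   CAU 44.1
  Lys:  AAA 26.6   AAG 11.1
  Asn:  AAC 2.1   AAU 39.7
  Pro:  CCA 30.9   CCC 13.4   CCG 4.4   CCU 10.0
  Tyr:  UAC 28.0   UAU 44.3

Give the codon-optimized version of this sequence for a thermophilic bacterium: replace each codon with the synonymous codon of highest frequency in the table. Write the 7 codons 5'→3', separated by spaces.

Codon 1 (Asn): best is AAU at 39.7.
Codon 2 (Asp): best is GAU at 9.9.
Codon 3 (Phe): best is UUU at 35.6.
Codon 4 (His): best is CAU at 44.1.
Codon 5 (Lys): best is AAA at 26.6.
Codon 6 (Tyr): best is UAU at 44.3.
Codon 7 (Pro): best is CCA at 30.9.

AAU GAU UUU CAU AAA UAU CCA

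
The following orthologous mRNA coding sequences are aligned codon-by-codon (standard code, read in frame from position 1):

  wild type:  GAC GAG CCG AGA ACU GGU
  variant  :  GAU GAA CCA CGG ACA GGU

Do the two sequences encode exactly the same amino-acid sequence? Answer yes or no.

Codon 1: GAC Asp / GAU Asp — synonymous.
Codon 2: GAG Glu / GAA Glu — synonymous.
Codon 3: CCG Pro / CCA Pro — synonymous.
Codon 4: AGA Arg / CGG Arg — synonymous.
Codon 5: ACU Thr / ACA Thr — synonymous.
Codon 6: GGU Gly / GGU Gly — identical.
Nonsynonymous differences: 0 → same protein.

yes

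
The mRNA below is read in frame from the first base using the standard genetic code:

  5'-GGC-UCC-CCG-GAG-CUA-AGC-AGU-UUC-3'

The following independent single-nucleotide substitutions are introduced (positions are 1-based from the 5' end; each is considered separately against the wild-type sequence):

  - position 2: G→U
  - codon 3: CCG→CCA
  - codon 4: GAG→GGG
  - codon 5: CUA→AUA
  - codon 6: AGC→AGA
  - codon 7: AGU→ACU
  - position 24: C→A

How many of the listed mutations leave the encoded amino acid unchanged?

Codon 1: GGC (Gly) → GUC (Val) — missense.
Codon 3: CCG (Pro) → CCA (Pro) — synonymous.
Codon 4: GAG (Glu) → GGG (Gly) — missense.
Codon 5: CUA (Leu) → AUA (Ile) — missense.
Codon 6: AGC (Ser) → AGA (Arg) — missense.
Codon 7: AGU (Ser) → ACU (Thr) — missense.
Codon 8: UUC (Phe) → UUA (Leu) — missense.
Synonymous: 1 of 7.

1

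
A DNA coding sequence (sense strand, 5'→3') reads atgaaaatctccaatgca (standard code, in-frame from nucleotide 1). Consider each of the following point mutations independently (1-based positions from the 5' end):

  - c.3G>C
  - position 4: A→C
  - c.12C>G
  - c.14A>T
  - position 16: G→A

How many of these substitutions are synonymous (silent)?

1

Codon 1: ATG (Met) → ATC (Ile) — missense.
Codon 2: AAA (Lys) → CAA (Gln) — missense.
Codon 4: TCC (Ser) → TCG (Ser) — synonymous.
Codon 5: AAT (Asn) → ATT (Ile) — missense.
Codon 6: GCA (Ala) → ACA (Thr) — missense.
Synonymous: 1 of 5.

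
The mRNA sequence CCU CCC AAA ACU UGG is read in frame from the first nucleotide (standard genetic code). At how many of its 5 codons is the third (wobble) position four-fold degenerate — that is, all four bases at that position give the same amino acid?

3

Codon 1 CCU (Pro): third position 4-fold.
Codon 2 CCC (Pro): third position 4-fold.
Codon 3 AAA (Lys): third position 2-fold.
Codon 4 ACU (Thr): third position 4-fold.
Codon 5 UGG (Trp): third position 1-fold.
Four-fold degenerate third positions: 3.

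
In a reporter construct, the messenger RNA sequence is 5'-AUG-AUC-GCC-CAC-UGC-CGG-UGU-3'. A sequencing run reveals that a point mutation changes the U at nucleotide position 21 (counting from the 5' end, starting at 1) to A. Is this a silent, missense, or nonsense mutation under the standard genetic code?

nonsense

Position 21 falls in codon 7: UGU → Cys.
After the substitution the codon is UGA → Stop.
The new codon is a stop codon, so this is a nonsense mutation.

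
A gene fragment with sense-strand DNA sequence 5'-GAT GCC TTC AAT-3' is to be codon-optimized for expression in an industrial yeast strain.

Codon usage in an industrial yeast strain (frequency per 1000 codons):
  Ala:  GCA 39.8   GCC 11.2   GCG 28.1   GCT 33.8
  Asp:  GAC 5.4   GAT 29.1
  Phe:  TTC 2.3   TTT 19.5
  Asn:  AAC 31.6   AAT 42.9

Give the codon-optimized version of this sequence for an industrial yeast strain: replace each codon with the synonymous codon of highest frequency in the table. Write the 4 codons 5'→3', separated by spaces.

GAT GCA TTT AAT

Codon 1 (Asp): best is GAT at 29.1.
Codon 2 (Ala): best is GCA at 39.8.
Codon 3 (Phe): best is TTT at 19.5.
Codon 4 (Asn): best is AAT at 42.9.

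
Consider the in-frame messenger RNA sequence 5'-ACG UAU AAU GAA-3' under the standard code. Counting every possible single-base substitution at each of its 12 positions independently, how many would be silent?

Codon 1 (ACG, Thr): 3 synonymous substitutions.
Codon 2 (UAU, Tyr): 1 synonymous substitution.
Codon 3 (AAU, Asn): 1 synonymous substitution.
Codon 4 (GAA, Glu): 1 synonymous substitution.
Total: 3 + 1 + 1 + 1 = 6.

6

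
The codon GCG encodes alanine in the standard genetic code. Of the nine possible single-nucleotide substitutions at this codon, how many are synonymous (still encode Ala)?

Position 1: none → 0 synonymous.
Position 2: none → 0 synonymous.
Position 3: GCU, GCC, GCA → 3 synonymous.
Total: 0 + 0 + 3 = 3.

3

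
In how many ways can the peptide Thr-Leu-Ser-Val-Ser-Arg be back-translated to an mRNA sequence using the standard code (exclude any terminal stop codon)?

20736

Thr: 4 codons.
Leu: 6 codons.
Ser: 6 codons.
Val: 4 codons.
Ser: 6 codons.
Arg: 6 codons.
4 × 6 × 6 × 4 × 6 × 6 = 20736.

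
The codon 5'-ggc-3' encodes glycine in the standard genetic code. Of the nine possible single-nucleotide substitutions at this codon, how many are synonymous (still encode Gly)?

Position 1: none → 0 synonymous.
Position 2: none → 0 synonymous.
Position 3: GGT, GGA, GGG → 3 synonymous.
Total: 0 + 0 + 3 = 3.

3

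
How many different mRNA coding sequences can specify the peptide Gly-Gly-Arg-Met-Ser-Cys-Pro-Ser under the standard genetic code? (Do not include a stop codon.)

27648

Gly: 4 codons.
Gly: 4 codons.
Arg: 6 codons.
Met: 1 codon.
Ser: 6 codons.
Cys: 2 codons.
Pro: 4 codons.
Ser: 6 codons.
4 × 4 × 6 × 1 × 6 × 2 × 4 × 6 = 27648.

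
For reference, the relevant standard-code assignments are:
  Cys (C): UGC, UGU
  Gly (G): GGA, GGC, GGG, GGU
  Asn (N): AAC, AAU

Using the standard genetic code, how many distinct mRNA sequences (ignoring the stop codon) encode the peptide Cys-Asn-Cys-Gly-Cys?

Cys: 2 codons.
Asn: 2 codons.
Cys: 2 codons.
Gly: 4 codons.
Cys: 2 codons.
2 × 2 × 2 × 4 × 2 = 64.

64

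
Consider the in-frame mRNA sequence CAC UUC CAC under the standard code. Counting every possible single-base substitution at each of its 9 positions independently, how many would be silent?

3

Codon 1 (CAC, His): 1 synonymous substitution.
Codon 2 (UUC, Phe): 1 synonymous substitution.
Codon 3 (CAC, His): 1 synonymous substitution.
Total: 1 + 1 + 1 = 3.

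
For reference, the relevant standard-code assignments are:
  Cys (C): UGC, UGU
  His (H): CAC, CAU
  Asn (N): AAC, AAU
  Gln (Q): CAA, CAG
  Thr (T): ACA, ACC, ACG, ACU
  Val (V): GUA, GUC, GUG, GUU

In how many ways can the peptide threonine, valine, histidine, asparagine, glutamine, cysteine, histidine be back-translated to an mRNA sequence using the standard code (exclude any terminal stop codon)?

512

Thr: 4 codons.
Val: 4 codons.
His: 2 codons.
Asn: 2 codons.
Gln: 2 codons.
Cys: 2 codons.
His: 2 codons.
4 × 4 × 2 × 2 × 2 × 2 × 2 = 512.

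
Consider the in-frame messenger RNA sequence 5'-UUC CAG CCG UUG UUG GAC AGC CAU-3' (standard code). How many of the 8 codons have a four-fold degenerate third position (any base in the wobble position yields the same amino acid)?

1

Codon 1 UUC (Phe): third position 2-fold.
Codon 2 CAG (Gln): third position 2-fold.
Codon 3 CCG (Pro): third position 4-fold.
Codon 4 UUG (Leu): third position 2-fold.
Codon 5 UUG (Leu): third position 2-fold.
Codon 6 GAC (Asp): third position 2-fold.
Codon 7 AGC (Ser): third position 2-fold.
Codon 8 CAU (His): third position 2-fold.
Four-fold degenerate third positions: 1.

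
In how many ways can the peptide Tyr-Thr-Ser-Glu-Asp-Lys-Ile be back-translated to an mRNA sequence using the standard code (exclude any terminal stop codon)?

Tyr: 2 codons.
Thr: 4 codons.
Ser: 6 codons.
Glu: 2 codons.
Asp: 2 codons.
Lys: 2 codons.
Ile: 3 codons.
2 × 4 × 6 × 2 × 2 × 2 × 3 = 1152.

1152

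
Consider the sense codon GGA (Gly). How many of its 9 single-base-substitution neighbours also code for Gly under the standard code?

3

Position 1: none → 0 synonymous.
Position 2: none → 0 synonymous.
Position 3: GGU, GGC, GGG → 3 synonymous.
Total: 0 + 0 + 3 = 3.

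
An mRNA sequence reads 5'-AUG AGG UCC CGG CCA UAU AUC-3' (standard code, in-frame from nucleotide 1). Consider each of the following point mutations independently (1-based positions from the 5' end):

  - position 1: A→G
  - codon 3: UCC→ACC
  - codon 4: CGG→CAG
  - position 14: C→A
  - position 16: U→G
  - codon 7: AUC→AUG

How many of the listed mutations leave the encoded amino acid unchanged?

0

Codon 1: AUG (Met) → GUG (Val) — missense.
Codon 3: UCC (Ser) → ACC (Thr) — missense.
Codon 4: CGG (Arg) → CAG (Gln) — missense.
Codon 5: CCA (Pro) → CAA (Gln) — missense.
Codon 6: UAU (Tyr) → GAU (Asp) — missense.
Codon 7: AUC (Ile) → AUG (Met) — missense.
Synonymous: 0 of 6.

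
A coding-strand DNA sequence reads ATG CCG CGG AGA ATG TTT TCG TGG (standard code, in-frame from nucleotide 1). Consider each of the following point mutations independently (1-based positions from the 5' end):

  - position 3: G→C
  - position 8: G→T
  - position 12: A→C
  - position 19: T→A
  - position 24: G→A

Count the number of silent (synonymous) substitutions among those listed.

Codon 1: ATG (Met) → ATC (Ile) — missense.
Codon 3: CGG (Arg) → CTG (Leu) — missense.
Codon 4: AGA (Arg) → AGC (Ser) — missense.
Codon 7: TCG (Ser) → ACG (Thr) — missense.
Codon 8: TGG (Trp) → TGA (Stop) — nonsense.
Synonymous: 0 of 5.

0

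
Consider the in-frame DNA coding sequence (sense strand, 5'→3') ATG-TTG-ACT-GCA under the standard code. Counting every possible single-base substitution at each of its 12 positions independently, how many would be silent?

Codon 1 (ATG, Met): 0 synonymous substitutions.
Codon 2 (TTG, Leu): 2 synonymous substitutions.
Codon 3 (ACT, Thr): 3 synonymous substitutions.
Codon 4 (GCA, Ala): 3 synonymous substitutions.
Total: 0 + 2 + 3 + 3 = 8.

8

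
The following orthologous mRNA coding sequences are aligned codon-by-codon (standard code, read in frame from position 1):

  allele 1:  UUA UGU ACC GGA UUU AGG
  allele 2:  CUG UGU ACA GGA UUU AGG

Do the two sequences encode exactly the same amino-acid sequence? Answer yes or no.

yes

Codon 1: UUA Leu / CUG Leu — synonymous.
Codon 2: UGU Cys / UGU Cys — identical.
Codon 3: ACC Thr / ACA Thr — synonymous.
Codon 4: GGA Gly / GGA Gly — identical.
Codon 5: UUU Phe / UUU Phe — identical.
Codon 6: AGG Arg / AGG Arg — identical.
Nonsynonymous differences: 0 → same protein.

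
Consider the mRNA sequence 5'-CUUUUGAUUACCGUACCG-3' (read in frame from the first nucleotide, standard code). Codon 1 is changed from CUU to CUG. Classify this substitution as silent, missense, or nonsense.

Position 3 falls in codon 1: CUU → Leu.
After the substitution the codon is CUG → Leu.
Both encode Leu, so the change is synonymous.

silent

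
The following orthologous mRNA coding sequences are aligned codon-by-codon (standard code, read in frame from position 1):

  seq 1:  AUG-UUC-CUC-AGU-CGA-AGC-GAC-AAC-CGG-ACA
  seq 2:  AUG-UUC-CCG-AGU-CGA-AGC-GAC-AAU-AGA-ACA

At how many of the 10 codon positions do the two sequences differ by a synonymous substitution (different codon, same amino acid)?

2

Codon 1: AUG Met / AUG Met — identical.
Codon 2: UUC Phe / UUC Phe — identical.
Codon 3: CUC Leu / CCG Pro — nonsynonymous.
Codon 4: AGU Ser / AGU Ser — identical.
Codon 5: CGA Arg / CGA Arg — identical.
Codon 6: AGC Ser / AGC Ser — identical.
Codon 7: GAC Asp / GAC Asp — identical.
Codon 8: AAC Asn / AAU Asn — synonymous.
Codon 9: CGG Arg / AGA Arg — synonymous.
Codon 10: ACA Thr / ACA Thr — identical.
Synonymous differences: 2.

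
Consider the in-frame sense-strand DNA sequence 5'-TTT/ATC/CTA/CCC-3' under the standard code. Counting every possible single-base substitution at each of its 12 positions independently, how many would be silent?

10

Codon 1 (TTT, Phe): 1 synonymous substitution.
Codon 2 (ATC, Ile): 2 synonymous substitutions.
Codon 3 (CTA, Leu): 4 synonymous substitutions.
Codon 4 (CCC, Pro): 3 synonymous substitutions.
Total: 1 + 2 + 4 + 3 = 10.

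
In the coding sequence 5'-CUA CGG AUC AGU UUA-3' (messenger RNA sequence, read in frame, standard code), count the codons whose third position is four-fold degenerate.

Codon 1 CUA (Leu): third position 4-fold.
Codon 2 CGG (Arg): third position 4-fold.
Codon 3 AUC (Ile): third position 3-fold.
Codon 4 AGU (Ser): third position 2-fold.
Codon 5 UUA (Leu): third position 2-fold.
Four-fold degenerate third positions: 2.

2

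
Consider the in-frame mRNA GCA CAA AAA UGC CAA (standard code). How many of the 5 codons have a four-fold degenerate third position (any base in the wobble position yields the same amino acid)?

1

Codon 1 GCA (Ala): third position 4-fold.
Codon 2 CAA (Gln): third position 2-fold.
Codon 3 AAA (Lys): third position 2-fold.
Codon 4 UGC (Cys): third position 2-fold.
Codon 5 CAA (Gln): third position 2-fold.
Four-fold degenerate third positions: 1.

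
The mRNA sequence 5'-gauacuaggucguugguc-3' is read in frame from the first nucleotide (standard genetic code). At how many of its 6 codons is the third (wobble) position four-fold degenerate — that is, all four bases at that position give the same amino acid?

Codon 1 GAU (Asp): third position 2-fold.
Codon 2 ACU (Thr): third position 4-fold.
Codon 3 AGG (Arg): third position 2-fold.
Codon 4 UCG (Ser): third position 4-fold.
Codon 5 UUG (Leu): third position 2-fold.
Codon 6 GUC (Val): third position 4-fold.
Four-fold degenerate third positions: 3.

3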